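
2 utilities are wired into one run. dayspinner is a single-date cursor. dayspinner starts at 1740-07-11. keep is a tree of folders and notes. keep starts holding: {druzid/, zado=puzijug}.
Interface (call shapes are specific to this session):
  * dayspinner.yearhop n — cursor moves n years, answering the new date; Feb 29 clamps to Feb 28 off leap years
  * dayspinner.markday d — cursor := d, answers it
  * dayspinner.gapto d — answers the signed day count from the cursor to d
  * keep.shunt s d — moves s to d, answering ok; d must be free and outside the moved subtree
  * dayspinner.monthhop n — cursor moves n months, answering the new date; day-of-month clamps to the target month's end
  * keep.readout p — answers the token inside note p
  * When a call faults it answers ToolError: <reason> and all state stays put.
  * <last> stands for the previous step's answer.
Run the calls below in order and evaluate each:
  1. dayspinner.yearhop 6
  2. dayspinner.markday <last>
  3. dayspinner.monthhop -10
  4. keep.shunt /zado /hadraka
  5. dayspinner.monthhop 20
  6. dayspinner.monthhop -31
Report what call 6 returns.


Answer: 1744-10-11

Derivation:
! 1. dayspinner.yearhop(n=6) == 1746-07-11
! 2. dayspinner.markday(d=<last>) == 1746-07-11
! 3. dayspinner.monthhop(n=-10) == 1745-09-11
! 4. keep.shunt(s=/zado, d=/hadraka) == ok
! 5. dayspinner.monthhop(n=20) == 1747-05-11
! 6. dayspinner.monthhop(n=-31) == 1744-10-11


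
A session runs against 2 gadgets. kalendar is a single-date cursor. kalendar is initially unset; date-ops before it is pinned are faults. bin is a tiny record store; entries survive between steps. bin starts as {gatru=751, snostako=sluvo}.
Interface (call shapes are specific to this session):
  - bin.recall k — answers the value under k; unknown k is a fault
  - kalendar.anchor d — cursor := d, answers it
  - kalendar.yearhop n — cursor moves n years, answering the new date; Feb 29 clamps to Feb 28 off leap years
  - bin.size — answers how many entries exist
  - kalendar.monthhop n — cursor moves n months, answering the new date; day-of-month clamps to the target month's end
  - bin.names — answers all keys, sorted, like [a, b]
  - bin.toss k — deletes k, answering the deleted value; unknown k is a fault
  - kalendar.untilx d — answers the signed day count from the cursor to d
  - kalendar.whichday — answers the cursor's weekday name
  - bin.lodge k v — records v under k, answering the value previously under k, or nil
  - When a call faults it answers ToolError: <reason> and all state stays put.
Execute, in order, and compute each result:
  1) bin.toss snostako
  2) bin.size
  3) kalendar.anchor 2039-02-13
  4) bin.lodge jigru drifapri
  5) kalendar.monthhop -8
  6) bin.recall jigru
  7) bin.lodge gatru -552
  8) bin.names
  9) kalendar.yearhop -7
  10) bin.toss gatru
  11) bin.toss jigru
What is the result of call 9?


-- bin.toss(k=snostako) == sluvo
-- bin.size() == 1
-- kalendar.anchor(d=2039-02-13) == 2039-02-13
-- bin.lodge(k=jigru, v=drifapri) == nil
-- kalendar.monthhop(n=-8) == 2038-06-13
-- bin.recall(k=jigru) == drifapri
-- bin.lodge(k=gatru, v=-552) == 751
-- bin.names() == [gatru, jigru]
-- kalendar.yearhop(n=-7) == 2031-06-13
-- bin.toss(k=gatru) == -552
-- bin.toss(k=jigru) == drifapri

Answer: 2031-06-13


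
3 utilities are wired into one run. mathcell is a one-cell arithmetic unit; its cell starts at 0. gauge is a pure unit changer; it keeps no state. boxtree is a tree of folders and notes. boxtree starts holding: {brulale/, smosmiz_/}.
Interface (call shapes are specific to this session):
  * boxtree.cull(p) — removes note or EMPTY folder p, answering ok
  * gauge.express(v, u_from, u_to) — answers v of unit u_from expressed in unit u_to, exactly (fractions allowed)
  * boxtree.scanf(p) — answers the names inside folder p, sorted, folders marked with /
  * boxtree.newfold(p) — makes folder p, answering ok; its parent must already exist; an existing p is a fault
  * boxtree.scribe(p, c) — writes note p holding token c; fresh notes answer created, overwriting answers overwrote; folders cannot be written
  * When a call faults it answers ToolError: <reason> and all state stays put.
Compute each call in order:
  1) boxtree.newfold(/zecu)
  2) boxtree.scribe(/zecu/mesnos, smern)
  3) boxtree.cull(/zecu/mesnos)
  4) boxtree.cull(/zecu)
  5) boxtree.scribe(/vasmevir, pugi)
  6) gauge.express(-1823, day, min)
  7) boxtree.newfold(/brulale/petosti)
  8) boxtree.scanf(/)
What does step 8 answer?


Answer: [brulale/, smosmiz_/, vasmevir]

Derivation:
I run newfold passing /zecu, yielding ok.
Calling scribe passing /zecu/mesnos, smern, and observe created.
I invoke cull passing /zecu/mesnos, — result: ok.
Calling cull passing /zecu, which returns ok.
Then scribe passing /vasmevir, pugi, which returns created.
Then express passing -1823, day, min, giving -2625120.
I use newfold passing /brulale/petosti, which returns ok.
Next I call scanf passing /, and get [brulale/, smosmiz_/, vasmevir].


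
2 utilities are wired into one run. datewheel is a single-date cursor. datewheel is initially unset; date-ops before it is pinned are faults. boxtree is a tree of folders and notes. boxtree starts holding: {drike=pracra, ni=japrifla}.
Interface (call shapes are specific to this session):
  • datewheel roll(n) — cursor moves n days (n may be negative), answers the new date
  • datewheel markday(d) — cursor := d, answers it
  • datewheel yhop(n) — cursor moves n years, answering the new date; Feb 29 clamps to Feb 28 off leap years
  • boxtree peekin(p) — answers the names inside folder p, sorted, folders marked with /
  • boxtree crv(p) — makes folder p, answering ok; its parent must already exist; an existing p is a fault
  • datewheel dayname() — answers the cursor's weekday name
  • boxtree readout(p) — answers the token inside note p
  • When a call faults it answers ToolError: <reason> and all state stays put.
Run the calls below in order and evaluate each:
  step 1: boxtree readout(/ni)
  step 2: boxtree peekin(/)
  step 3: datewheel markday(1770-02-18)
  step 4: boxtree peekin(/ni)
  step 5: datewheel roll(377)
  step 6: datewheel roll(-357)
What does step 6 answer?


>> boxtree readout(p='/ni')
<< japrifla
>> boxtree peekin(p='/')
<< [drike, ni]
>> datewheel markday(d='1770-02-18')
<< 1770-02-18
>> boxtree peekin(p='/ni')
<< ToolError: not a directory
>> datewheel roll(n='377')
<< 1771-03-02
>> datewheel roll(n='-357')
<< 1770-03-10

Answer: 1770-03-10


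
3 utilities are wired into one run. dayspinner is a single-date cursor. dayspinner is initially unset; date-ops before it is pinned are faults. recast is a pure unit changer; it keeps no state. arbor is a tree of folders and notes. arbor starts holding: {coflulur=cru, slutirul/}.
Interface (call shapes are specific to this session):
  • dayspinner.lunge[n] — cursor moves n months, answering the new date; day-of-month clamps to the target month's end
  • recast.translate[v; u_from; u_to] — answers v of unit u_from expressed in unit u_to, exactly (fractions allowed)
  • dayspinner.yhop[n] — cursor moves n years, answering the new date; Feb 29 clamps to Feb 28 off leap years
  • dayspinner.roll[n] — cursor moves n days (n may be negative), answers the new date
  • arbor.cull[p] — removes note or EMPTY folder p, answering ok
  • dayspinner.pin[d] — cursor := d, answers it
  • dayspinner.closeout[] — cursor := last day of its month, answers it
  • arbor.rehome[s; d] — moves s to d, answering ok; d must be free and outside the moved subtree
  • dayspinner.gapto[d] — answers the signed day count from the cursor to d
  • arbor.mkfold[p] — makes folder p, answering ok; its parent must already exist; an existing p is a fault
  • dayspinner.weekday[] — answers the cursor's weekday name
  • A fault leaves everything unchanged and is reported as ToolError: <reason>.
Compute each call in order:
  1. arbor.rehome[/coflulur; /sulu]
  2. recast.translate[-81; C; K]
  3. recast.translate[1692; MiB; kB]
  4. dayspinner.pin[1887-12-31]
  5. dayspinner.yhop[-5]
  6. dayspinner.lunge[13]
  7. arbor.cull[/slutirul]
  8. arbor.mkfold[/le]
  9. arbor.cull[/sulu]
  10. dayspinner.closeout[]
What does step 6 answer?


Do: arbor.rehome[s='/coflulur'; d='/sulu']
See: ok
Do: recast.translate[v='-81'; u_from='C'; u_to='K']
See: 3843/20
Do: recast.translate[v='1692'; u_from='MiB'; u_to='kB']
See: 221773824/125
Do: dayspinner.pin[d='1887-12-31']
See: 1887-12-31
Do: dayspinner.yhop[n='-5']
See: 1882-12-31
Do: dayspinner.lunge[n='13']
See: 1884-01-31
Do: arbor.cull[p='/slutirul']
See: ok
Do: arbor.mkfold[p='/le']
See: ok
Do: arbor.cull[p='/sulu']
See: ok
Do: dayspinner.closeout[]
See: 1884-01-31

Answer: 1884-01-31


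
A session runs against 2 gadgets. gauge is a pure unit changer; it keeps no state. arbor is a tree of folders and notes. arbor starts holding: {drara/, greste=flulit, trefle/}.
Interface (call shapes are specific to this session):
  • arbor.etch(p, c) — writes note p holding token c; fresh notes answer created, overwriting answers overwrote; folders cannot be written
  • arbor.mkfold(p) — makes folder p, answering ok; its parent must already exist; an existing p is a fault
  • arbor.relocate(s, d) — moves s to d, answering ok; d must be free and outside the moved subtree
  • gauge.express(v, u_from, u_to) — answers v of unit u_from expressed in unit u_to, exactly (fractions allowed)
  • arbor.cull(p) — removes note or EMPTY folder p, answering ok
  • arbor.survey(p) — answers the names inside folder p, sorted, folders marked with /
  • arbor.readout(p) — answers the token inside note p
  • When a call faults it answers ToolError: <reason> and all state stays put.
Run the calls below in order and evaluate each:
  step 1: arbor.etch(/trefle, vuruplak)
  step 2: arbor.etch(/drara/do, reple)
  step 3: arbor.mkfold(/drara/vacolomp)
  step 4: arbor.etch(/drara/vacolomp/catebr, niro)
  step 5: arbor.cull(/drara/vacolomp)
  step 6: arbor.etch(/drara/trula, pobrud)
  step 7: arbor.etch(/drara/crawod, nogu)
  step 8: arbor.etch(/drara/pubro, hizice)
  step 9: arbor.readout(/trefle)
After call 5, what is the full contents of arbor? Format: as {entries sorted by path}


> etch p→/trefle c→vuruplak
[out] ToolError: is a directory
> etch p→/drara/do c→reple
[out] created
> mkfold p→/drara/vacolomp
[out] ok
> etch p→/drara/vacolomp/catebr c→niro
[out] created
> cull p→/drara/vacolomp
[out] ToolError: not empty
> etch p→/drara/trula c→pobrud
[out] created
> etch p→/drara/crawod c→nogu
[out] created
> etch p→/drara/pubro c→hizice
[out] created
> readout p→/trefle
[out] ToolError: is a directory

Answer: {drara/, drara/do=reple, drara/vacolomp/, drara/vacolomp/catebr=niro, greste=flulit, trefle/}


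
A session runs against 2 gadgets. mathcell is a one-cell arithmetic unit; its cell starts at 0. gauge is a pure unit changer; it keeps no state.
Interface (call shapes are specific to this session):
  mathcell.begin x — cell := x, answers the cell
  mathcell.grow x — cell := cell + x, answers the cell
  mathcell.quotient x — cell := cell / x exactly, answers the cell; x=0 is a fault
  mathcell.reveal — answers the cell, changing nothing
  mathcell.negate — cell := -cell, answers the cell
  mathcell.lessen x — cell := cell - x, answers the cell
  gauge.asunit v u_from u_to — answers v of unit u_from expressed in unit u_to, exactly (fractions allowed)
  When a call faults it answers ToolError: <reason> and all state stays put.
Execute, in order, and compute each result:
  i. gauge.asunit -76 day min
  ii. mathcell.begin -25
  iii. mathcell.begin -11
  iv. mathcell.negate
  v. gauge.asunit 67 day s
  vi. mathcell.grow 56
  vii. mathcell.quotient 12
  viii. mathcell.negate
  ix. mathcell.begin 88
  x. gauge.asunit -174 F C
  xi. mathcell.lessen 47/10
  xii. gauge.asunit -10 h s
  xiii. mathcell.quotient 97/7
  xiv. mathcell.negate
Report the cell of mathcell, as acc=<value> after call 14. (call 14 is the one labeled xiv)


Answer: acc=-5831/970

Derivation:
Using gauge.asunit on v=-76, u_from=day, u_to=min, and observe -109440.
Calling mathcell.begin on x=-25, → -25.
Then mathcell.begin on x=-11: -11.
I call mathcell.negate, and get 11.
Invoking gauge.asunit on v=67, u_from=day, u_to=s, → 5788800.
Now I run mathcell.grow on x=56, which returns 67.
Calling mathcell.quotient on x=12, and see 67/12.
I use mathcell.negate(), which returns -67/12.
Calling mathcell.begin on x=88, and observe 88.
Invoking gauge.asunit on v=-174, u_from=F, u_to=C, — result: -1030/9.
Calling mathcell.lessen on x=47/10, — result: 833/10.
I run gauge.asunit on v=-10, u_from=h, u_to=s, and get -36000.
Then mathcell.quotient on x=97/7, and get 5831/970.
I run mathcell.negate(), giving -5831/970.


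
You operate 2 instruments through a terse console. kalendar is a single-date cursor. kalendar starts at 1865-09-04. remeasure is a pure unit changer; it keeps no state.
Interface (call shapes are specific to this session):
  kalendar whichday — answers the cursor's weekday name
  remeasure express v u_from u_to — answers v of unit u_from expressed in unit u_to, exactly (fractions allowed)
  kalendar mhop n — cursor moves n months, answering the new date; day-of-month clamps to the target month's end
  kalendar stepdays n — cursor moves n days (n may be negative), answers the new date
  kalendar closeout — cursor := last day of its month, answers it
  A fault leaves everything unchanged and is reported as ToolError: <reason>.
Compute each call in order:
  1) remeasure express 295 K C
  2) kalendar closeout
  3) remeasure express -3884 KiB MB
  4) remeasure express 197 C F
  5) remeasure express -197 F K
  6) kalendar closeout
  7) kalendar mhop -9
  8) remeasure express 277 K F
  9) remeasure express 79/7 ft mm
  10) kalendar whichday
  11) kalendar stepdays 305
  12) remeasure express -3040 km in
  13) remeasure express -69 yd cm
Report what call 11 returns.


Answer: 1865-10-31

Derivation:
>>> remeasure express v=295 u_from=K u_to=C
  437/20
>>> kalendar closeout
  1865-09-30
>>> remeasure express v=-3884 u_from=KiB u_to=MB
  -62144/15625
>>> remeasure express v=197 u_from=C u_to=F
  1933/5
>>> remeasure express v=-197 u_from=F u_to=K
  26267/180
>>> kalendar closeout
  1865-09-30
>>> kalendar mhop n=-9
  1864-12-30
>>> remeasure express v=277 u_from=K u_to=F
  3893/100
>>> remeasure express v=79/7 u_from=ft u_to=mm
  120396/35
>>> kalendar whichday
  Friday
>>> kalendar stepdays n=305
  1865-10-31
>>> remeasure express v=-3040 u_from=km u_to=in
  -15200000000/127
>>> remeasure express v=-69 u_from=yd u_to=cm
  -157734/25


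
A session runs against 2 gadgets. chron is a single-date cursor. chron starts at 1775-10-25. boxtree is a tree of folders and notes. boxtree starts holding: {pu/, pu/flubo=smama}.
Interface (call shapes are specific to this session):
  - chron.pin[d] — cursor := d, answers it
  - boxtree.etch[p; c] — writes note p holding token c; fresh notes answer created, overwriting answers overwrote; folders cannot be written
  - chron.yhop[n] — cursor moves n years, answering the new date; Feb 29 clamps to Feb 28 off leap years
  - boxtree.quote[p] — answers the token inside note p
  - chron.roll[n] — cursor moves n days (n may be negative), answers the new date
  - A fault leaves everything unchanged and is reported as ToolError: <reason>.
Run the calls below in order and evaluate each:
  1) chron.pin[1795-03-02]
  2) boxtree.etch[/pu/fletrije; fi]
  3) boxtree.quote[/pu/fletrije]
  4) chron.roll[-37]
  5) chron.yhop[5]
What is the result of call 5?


> pin d→1795-03-02
[out] 1795-03-02
> etch p→/pu/fletrije c→fi
[out] created
> quote p→/pu/fletrije
[out] fi
> roll n→-37
[out] 1795-01-24
> yhop n→5
[out] 1800-01-24

Answer: 1800-01-24


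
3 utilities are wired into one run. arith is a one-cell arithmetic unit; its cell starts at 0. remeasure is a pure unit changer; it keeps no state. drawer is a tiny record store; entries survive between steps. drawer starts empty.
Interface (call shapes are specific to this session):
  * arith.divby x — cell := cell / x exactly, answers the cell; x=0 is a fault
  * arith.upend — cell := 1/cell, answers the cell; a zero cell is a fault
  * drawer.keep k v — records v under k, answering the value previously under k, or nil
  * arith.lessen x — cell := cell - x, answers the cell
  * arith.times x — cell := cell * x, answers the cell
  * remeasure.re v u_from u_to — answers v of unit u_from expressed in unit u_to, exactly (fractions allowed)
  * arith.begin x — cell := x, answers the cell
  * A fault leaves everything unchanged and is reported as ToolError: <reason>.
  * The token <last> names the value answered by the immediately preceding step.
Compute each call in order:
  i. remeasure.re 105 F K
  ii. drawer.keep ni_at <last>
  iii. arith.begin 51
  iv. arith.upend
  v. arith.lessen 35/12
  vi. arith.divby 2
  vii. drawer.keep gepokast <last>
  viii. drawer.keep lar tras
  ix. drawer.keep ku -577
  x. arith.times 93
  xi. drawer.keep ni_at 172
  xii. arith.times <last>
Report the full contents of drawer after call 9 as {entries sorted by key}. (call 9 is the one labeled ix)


Answer: {gepokast=-197/136, ku=-577, lar=tras, ni_at=56467/180}

Derivation:
# 1. remeasure.re(v='105', u_from='F', u_to='K') == 56467/180
# 2. drawer.keep(k='ni_at', v='<last>') == nil
# 3. arith.begin(x='51') == 51
# 4. arith.upend() == 1/51
# 5. arith.lessen(x='35/12') == -197/68
# 6. arith.divby(x='2') == -197/136
# 7. drawer.keep(k='gepokast', v='<last>') == nil
# 8. drawer.keep(k='lar', v='tras') == nil
# 9. drawer.keep(k='ku', v='-577') == nil
# 10. arith.times(x='93') == -18321/136
# 11. drawer.keep(k='ni_at', v='172') == 56467/180
# 12. arith.times(x='<last>') == -344843969/8160


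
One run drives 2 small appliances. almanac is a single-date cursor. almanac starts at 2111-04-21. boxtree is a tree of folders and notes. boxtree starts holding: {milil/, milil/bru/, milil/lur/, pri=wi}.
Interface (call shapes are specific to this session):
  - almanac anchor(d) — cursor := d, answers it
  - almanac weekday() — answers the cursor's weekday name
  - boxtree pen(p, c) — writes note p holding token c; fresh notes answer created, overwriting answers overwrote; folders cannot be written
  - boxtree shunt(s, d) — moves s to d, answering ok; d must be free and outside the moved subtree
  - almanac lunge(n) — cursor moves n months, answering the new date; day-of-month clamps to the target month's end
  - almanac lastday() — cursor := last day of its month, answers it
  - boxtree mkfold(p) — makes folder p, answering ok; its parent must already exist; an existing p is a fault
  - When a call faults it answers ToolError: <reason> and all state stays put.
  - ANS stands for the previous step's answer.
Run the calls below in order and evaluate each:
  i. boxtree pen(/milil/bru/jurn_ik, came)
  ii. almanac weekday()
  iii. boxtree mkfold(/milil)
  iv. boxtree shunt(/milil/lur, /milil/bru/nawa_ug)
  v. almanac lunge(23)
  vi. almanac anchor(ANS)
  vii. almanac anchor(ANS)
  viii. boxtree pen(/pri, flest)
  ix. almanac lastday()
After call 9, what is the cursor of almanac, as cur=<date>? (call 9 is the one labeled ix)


[in] boxtree pen p='/milil/bru/jurn_ik' c='came'
= created
[in] almanac weekday
= Tuesday
[in] boxtree mkfold p='/milil'
= ToolError: exists
[in] boxtree shunt s='/milil/lur' d='/milil/bru/nawa_ug'
= ok
[in] almanac lunge n='23'
= 2113-03-21
[in] almanac anchor d='ANS'
= 2113-03-21
[in] almanac anchor d='ANS'
= 2113-03-21
[in] boxtree pen p='/pri' c='flest'
= overwrote
[in] almanac lastday
= 2113-03-31

Answer: cur=2113-03-31


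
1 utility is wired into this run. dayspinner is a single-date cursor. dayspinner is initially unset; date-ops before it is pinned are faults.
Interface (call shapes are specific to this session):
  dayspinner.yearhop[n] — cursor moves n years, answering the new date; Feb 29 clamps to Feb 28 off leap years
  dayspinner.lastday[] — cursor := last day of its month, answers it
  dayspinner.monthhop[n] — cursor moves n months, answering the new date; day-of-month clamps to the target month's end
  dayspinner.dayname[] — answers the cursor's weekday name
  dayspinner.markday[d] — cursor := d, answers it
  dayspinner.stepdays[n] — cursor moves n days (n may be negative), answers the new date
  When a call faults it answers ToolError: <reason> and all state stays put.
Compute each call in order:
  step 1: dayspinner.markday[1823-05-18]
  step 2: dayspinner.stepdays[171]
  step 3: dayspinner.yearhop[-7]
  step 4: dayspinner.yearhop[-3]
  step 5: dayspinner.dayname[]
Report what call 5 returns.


Answer: Friday

Derivation:
~$ dayspinner.markday 1823-05-18
  1823-05-18
~$ dayspinner.stepdays 171
  1823-11-05
~$ dayspinner.yearhop -7
  1816-11-05
~$ dayspinner.yearhop -3
  1813-11-05
~$ dayspinner.dayname
  Friday


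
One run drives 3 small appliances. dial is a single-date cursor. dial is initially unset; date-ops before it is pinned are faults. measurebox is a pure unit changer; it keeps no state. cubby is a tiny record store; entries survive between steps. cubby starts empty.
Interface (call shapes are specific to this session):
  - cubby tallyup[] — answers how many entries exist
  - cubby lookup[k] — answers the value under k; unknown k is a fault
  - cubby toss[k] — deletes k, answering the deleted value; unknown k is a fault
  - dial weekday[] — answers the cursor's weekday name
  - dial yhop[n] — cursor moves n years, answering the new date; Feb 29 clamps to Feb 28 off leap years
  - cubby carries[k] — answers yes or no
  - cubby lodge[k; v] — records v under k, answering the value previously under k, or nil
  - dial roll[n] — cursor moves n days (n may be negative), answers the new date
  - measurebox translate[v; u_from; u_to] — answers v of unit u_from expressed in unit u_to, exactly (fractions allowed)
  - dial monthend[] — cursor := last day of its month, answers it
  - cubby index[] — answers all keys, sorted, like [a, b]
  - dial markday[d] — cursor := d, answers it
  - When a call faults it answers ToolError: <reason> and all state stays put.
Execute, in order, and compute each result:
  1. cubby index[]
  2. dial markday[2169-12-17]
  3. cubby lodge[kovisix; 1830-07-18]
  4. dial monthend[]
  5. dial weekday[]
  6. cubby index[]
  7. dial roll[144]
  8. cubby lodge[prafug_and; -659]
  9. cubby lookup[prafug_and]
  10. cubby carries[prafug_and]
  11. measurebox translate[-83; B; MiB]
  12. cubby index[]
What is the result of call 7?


% cubby index() == []
% dial markday(d→2169-12-17) == 2169-12-17
% cubby lodge(k→kovisix, v→1830-07-18) == nil
% dial monthend() == 2169-12-31
% dial weekday() == Sunday
% cubby index() == [kovisix]
% dial roll(n→144) == 2170-05-24
% cubby lodge(k→prafug_and, v→-659) == nil
% cubby lookup(k→prafug_and) == -659
% cubby carries(k→prafug_and) == yes
% measurebox translate(v→-83, u_from→B, u_to→MiB) == -83/1048576
% cubby index() == [kovisix, prafug_and]

Answer: 2170-05-24


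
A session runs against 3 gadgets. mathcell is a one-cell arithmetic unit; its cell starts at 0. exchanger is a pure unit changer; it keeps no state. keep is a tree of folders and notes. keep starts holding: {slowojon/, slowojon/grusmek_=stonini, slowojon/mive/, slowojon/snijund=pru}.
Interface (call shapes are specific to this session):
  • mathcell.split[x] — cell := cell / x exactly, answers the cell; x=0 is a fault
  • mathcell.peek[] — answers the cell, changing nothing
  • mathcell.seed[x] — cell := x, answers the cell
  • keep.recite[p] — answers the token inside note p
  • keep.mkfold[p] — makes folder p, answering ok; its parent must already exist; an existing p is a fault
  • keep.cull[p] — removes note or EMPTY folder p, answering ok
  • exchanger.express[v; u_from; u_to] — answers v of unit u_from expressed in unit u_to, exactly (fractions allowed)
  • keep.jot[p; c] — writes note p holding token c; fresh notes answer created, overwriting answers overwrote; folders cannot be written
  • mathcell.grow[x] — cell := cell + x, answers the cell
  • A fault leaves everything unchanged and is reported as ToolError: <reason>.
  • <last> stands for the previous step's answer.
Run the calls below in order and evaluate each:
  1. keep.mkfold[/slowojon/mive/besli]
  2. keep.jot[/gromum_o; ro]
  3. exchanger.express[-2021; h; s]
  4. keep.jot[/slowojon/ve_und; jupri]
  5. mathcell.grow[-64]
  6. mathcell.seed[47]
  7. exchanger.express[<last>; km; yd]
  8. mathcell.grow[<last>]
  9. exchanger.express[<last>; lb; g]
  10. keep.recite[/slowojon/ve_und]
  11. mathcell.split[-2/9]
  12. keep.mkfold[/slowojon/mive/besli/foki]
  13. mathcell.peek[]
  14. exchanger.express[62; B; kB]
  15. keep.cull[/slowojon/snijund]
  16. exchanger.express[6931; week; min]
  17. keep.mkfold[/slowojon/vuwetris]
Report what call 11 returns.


;; keep.mkfold(p→/slowojon/mive/besli) -> ok
;; keep.jot(p→/gromum_o, c→ro) -> created
;; exchanger.express(v→-2021, u_from→h, u_to→s) -> -7275600
;; keep.jot(p→/slowojon/ve_und, c→jupri) -> created
;; mathcell.grow(x→-64) -> -64
;; mathcell.seed(x→47) -> 47
;; exchanger.express(v→<last>, u_from→km, u_to→yd) -> 58750000/1143
;; mathcell.grow(x→<last>) -> 58803721/1143
;; exchanger.express(v→<last>, u_from→lb, u_to→g) -> 2667291917320877/114300000
;; keep.recite(p→/slowojon/ve_und) -> jupri
;; mathcell.split(x→-2/9) -> -58803721/254
;; keep.mkfold(p→/slowojon/mive/besli/foki) -> ok
;; mathcell.peek() -> -58803721/254
;; exchanger.express(v→62, u_from→B, u_to→kB) -> 31/500
;; keep.cull(p→/slowojon/snijund) -> ok
;; exchanger.express(v→6931, u_from→week, u_to→min) -> 69864480
;; keep.mkfold(p→/slowojon/vuwetris) -> ok

Answer: -58803721/254


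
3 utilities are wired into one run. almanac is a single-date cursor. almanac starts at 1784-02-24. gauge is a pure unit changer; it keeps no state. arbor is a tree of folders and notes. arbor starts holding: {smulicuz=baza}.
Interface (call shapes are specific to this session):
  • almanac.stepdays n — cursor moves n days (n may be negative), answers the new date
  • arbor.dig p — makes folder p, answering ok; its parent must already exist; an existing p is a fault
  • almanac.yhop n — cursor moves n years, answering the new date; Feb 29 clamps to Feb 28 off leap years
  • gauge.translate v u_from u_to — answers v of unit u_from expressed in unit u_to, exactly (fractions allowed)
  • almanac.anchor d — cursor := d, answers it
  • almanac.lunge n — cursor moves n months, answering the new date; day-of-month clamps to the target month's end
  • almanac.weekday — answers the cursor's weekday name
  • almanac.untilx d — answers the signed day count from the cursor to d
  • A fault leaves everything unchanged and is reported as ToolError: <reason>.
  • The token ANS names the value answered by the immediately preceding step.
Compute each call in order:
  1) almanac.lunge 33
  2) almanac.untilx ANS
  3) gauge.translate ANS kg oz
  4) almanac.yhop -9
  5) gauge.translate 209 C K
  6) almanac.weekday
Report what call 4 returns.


Answer: 1777-11-24

Derivation:
Using lunge on n='33', → 1786-11-24.
Invoking untilx on d='ANS', and see 0.
I try translate on v='ANS', u_from='kg', u_to='oz', giving 0.
Next I call yhop on n='-9', and see 1777-11-24.
Then translate on v='209', u_from='C', u_to='K', → 9643/20.
I call weekday(), and get Monday.


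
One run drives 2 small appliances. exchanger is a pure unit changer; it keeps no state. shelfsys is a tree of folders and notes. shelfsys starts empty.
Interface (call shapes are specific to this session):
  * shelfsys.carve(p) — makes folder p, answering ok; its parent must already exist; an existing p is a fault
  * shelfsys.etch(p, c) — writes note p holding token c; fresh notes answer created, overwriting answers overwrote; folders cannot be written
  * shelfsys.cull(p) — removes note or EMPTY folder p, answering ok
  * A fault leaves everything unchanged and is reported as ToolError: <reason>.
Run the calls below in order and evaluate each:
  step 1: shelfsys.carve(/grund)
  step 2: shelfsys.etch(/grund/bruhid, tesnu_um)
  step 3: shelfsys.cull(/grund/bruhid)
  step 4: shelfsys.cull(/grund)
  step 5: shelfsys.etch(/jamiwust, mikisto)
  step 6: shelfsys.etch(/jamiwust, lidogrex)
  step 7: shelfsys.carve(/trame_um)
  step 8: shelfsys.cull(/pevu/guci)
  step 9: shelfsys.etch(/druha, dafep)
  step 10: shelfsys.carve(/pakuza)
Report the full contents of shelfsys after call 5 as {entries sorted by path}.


Answer: {jamiwust=mikisto}

Derivation:
;; carve(p: /grund) => ok
;; etch(p: /grund/bruhid, c: tesnu_um) => created
;; cull(p: /grund/bruhid) => ok
;; cull(p: /grund) => ok
;; etch(p: /jamiwust, c: mikisto) => created
;; etch(p: /jamiwust, c: lidogrex) => overwrote
;; carve(p: /trame_um) => ok
;; cull(p: /pevu/guci) => ToolError: not found
;; etch(p: /druha, c: dafep) => created
;; carve(p: /pakuza) => ok


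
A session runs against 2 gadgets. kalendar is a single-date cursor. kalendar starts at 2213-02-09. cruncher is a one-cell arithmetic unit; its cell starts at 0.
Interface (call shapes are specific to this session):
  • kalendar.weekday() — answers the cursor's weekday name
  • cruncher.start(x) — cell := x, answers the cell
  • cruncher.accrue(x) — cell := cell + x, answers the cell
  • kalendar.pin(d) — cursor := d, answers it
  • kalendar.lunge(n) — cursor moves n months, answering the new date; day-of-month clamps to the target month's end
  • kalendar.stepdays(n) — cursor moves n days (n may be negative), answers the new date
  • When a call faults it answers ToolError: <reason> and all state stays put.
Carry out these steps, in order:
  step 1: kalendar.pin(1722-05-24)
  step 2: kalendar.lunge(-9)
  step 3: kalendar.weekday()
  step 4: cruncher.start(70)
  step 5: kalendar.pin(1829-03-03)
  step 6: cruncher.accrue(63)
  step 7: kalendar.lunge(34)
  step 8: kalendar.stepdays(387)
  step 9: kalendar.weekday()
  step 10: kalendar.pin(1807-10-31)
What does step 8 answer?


>>> kalendar.pin 1722-05-24
[out] 1722-05-24
>>> kalendar.lunge -9
[out] 1721-08-24
>>> kalendar.weekday
[out] Sunday
>>> cruncher.start 70
[out] 70
>>> kalendar.pin 1829-03-03
[out] 1829-03-03
>>> cruncher.accrue 63
[out] 133
>>> kalendar.lunge 34
[out] 1832-01-03
>>> kalendar.stepdays 387
[out] 1833-01-24
>>> kalendar.weekday
[out] Thursday
>>> kalendar.pin 1807-10-31
[out] 1807-10-31

Answer: 1833-01-24


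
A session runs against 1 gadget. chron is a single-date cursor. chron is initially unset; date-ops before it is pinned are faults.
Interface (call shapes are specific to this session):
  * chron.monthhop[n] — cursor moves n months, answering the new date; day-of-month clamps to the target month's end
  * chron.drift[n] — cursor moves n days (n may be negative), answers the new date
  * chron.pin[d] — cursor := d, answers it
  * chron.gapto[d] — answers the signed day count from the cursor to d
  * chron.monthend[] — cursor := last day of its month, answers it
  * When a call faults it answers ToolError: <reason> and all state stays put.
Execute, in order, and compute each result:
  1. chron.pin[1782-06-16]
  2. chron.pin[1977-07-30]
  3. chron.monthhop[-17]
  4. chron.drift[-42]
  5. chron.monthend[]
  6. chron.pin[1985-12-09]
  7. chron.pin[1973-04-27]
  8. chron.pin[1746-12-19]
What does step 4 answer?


>> chron.pin(d=1782-06-16)
<< 1782-06-16
>> chron.pin(d=1977-07-30)
<< 1977-07-30
>> chron.monthhop(n=-17)
<< 1976-02-29
>> chron.drift(n=-42)
<< 1976-01-18
>> chron.monthend()
<< 1976-01-31
>> chron.pin(d=1985-12-09)
<< 1985-12-09
>> chron.pin(d=1973-04-27)
<< 1973-04-27
>> chron.pin(d=1746-12-19)
<< 1746-12-19

Answer: 1976-01-18


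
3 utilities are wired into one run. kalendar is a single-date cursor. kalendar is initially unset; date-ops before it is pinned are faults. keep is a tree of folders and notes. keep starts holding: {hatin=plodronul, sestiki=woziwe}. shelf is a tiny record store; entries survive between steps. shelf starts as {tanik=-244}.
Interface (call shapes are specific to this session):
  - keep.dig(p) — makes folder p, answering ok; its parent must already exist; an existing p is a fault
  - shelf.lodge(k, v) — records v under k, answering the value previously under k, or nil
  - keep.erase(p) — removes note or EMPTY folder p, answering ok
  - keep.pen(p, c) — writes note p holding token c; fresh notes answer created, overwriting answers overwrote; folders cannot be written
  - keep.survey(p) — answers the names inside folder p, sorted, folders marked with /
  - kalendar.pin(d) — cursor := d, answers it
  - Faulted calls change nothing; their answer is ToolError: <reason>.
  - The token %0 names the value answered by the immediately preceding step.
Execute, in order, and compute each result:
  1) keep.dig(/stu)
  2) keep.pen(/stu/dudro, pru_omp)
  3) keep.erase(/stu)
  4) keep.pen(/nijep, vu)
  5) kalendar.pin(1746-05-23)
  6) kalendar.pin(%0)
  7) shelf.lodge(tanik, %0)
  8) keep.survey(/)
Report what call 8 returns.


Answer: [hatin, nijep, sestiki, stu/]

Derivation:
I invoke dig with /stu, yielding ok.
I invoke pen with /stu/dudro, pru_omp, → created.
Calling erase with /stu, which returns ToolError: not empty.
Then pen with /nijep, vu, — result: created.
I call pin with 1746-05-23, and see 1746-05-23.
Next I call pin with %0, which returns 1746-05-23.
Then lodge with tanik, %0, which returns -244.
I try survey with /, and observe [hatin, nijep, sestiki, stu/].


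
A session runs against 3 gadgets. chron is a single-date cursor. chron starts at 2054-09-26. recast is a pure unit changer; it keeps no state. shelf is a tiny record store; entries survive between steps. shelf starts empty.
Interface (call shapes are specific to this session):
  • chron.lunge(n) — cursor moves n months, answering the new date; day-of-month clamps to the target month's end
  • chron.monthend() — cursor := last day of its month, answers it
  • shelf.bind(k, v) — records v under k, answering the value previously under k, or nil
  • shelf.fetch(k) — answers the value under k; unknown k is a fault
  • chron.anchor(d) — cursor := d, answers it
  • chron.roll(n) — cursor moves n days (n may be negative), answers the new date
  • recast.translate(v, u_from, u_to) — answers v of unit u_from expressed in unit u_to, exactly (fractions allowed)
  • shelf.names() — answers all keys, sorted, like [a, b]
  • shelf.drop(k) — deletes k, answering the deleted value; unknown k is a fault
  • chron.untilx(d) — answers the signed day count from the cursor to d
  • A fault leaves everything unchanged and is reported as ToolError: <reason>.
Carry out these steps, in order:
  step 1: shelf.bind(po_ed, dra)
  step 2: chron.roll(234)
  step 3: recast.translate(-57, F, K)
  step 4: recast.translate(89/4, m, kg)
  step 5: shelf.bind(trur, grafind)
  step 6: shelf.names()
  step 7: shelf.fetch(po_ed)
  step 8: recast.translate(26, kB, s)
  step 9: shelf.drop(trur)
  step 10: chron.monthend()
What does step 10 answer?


Answer: 2055-05-31

Derivation:
! 1. shelf.bind(k→po_ed, v→dra) => nil
! 2. chron.roll(n→234) => 2055-05-18
! 3. recast.translate(v→-57, u_from→F, u_to→K) => 40267/180
! 4. recast.translate(v→89/4, u_from→m, u_to→kg) => ToolError: incompatible units
! 5. shelf.bind(k→trur, v→grafind) => nil
! 6. shelf.names() => [po_ed, trur]
! 7. shelf.fetch(k→po_ed) => dra
! 8. recast.translate(v→26, u_from→kB, u_to→s) => ToolError: incompatible units
! 9. shelf.drop(k→trur) => grafind
! 10. chron.monthend() => 2055-05-31


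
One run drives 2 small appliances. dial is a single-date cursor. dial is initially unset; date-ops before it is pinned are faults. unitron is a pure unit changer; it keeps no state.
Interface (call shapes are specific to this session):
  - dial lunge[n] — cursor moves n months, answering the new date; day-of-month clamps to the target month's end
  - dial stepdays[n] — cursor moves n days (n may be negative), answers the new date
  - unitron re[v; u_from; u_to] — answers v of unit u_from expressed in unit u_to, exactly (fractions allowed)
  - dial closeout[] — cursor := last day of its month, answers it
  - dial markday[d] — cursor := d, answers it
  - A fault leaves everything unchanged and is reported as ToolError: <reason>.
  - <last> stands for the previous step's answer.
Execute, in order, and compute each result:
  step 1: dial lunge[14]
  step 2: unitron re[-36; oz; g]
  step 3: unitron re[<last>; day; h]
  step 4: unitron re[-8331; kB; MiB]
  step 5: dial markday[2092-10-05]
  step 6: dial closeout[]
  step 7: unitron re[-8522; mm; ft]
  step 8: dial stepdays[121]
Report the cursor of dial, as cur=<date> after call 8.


Answer: cur=2093-03-01

Derivation:
Step: dial lunge[n='14']
Result: ToolError: no date set
Step: unitron re[v='-36'; u_from='oz'; u_to='g']
Result: -408233133/400000
Step: unitron re[v='<last>'; u_from='day'; u_to='h']
Result: -1224699399/50000
Step: unitron re[v='-8331'; u_from='kB'; u_to='MiB']
Result: -1041375/131072
Step: dial markday[d='2092-10-05']
Result: 2092-10-05
Step: dial closeout[]
Result: 2092-10-31
Step: unitron re[v='-8522'; u_from='mm'; u_to='ft']
Result: -21305/762
Step: dial stepdays[n='121']
Result: 2093-03-01


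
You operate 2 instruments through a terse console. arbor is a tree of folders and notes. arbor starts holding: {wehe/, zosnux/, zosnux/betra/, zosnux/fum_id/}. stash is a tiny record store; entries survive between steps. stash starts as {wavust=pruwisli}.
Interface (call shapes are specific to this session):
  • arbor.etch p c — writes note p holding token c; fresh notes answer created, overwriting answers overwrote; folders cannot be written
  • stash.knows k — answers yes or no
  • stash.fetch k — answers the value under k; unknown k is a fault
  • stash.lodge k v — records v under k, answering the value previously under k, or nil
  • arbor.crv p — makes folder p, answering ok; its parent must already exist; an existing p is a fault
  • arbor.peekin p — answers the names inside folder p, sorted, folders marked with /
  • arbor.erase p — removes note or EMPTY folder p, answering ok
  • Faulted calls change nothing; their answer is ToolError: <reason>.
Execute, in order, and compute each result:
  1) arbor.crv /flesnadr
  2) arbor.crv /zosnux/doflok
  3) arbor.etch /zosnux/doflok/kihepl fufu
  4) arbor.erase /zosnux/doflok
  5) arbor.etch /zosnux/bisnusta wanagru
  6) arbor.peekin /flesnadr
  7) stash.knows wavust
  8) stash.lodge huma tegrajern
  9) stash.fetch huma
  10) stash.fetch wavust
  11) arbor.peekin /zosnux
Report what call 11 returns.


% 1. arbor.crv(p=/flesnadr) == ok
% 2. arbor.crv(p=/zosnux/doflok) == ok
% 3. arbor.etch(p=/zosnux/doflok/kihepl, c=fufu) == created
% 4. arbor.erase(p=/zosnux/doflok) == ToolError: not empty
% 5. arbor.etch(p=/zosnux/bisnusta, c=wanagru) == created
% 6. arbor.peekin(p=/flesnadr) == []
% 7. stash.knows(k=wavust) == yes
% 8. stash.lodge(k=huma, v=tegrajern) == nil
% 9. stash.fetch(k=huma) == tegrajern
% 10. stash.fetch(k=wavust) == pruwisli
% 11. arbor.peekin(p=/zosnux) == [betra/, bisnusta, doflok/, fum_id/]

Answer: [betra/, bisnusta, doflok/, fum_id/]


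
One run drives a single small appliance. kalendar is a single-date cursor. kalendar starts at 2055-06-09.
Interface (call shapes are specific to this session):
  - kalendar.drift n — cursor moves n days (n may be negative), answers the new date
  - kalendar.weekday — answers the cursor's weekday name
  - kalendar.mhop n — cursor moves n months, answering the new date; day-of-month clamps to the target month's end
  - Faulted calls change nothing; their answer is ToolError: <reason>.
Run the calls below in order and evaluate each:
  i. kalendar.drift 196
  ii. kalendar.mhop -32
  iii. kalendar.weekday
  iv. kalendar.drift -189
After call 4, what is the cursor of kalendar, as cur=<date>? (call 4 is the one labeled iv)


Answer: cur=2052-10-15

Derivation:
# 1. drift(196) ~> 2055-12-22
# 2. mhop(-32) ~> 2053-04-22
# 3. weekday() ~> Tuesday
# 4. drift(-189) ~> 2052-10-15


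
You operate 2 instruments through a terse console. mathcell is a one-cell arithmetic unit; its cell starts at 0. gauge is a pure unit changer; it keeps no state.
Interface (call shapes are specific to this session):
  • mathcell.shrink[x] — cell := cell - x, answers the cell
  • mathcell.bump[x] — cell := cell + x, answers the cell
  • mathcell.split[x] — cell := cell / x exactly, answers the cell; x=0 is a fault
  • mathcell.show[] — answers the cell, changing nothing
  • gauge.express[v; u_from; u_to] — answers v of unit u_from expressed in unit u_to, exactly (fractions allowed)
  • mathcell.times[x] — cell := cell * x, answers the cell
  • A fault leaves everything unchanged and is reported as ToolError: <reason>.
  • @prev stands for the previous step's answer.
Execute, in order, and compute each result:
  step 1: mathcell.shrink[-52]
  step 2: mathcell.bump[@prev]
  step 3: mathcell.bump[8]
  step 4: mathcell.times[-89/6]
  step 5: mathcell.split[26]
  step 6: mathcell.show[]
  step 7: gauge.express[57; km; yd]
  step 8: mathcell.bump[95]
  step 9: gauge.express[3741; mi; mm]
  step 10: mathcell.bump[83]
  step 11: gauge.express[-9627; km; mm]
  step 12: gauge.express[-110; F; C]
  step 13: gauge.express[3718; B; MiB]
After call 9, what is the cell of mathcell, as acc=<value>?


Answer: acc=1213/39

Derivation:
// mathcell.shrink(x: -52) -> 52
// mathcell.bump(x: @prev) -> 104
// mathcell.bump(x: 8) -> 112
// mathcell.times(x: -89/6) -> -4984/3
// mathcell.split(x: 26) -> -2492/39
// mathcell.show() -> -2492/39
// gauge.express(v: 57, u_from: km, u_to: yd) -> 23750000/381
// mathcell.bump(x: 95) -> 1213/39
// gauge.express(v: 3741, u_from: mi, u_to: mm) -> 6020555904
// mathcell.bump(x: 83) -> 4450/39
// gauge.express(v: -9627, u_from: km, u_to: mm) -> -9627000000
// gauge.express(v: -110, u_from: F, u_to: C) -> -710/9
// gauge.express(v: 3718, u_from: B, u_to: MiB) -> 1859/524288
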